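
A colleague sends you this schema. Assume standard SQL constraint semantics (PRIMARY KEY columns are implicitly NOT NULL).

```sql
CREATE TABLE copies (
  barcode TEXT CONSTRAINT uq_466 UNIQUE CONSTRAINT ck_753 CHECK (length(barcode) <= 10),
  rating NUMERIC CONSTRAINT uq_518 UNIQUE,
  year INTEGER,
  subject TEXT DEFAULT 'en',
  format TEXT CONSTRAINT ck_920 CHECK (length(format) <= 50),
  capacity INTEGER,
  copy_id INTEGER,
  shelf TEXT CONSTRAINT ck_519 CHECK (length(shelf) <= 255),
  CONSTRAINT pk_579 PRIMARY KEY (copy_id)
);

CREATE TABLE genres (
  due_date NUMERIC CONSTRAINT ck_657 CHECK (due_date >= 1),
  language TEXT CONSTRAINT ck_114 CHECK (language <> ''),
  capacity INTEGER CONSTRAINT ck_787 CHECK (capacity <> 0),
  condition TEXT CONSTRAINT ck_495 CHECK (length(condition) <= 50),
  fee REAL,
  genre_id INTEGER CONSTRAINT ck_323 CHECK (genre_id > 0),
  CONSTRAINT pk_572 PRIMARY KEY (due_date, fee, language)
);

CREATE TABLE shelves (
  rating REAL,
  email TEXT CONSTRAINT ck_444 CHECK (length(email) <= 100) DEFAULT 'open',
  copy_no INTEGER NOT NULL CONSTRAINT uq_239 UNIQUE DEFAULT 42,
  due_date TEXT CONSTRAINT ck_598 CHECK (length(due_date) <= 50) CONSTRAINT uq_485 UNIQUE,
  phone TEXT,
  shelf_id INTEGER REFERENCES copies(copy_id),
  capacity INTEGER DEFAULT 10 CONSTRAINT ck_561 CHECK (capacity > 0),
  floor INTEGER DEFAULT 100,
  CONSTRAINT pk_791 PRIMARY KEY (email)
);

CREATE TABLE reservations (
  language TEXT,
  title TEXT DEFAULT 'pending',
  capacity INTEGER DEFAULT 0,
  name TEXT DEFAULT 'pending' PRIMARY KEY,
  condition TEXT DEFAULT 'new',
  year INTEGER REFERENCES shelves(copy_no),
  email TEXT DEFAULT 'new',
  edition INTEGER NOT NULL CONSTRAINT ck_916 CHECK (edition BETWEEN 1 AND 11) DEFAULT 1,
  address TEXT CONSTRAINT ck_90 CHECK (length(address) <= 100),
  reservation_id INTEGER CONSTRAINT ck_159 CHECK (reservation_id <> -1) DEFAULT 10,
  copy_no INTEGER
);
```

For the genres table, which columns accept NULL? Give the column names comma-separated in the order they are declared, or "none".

- due_date: part of the PRIMARY KEY, which implies NOT NULL → not nullable.
- language: part of the PRIMARY KEY, which implies NOT NULL → not nullable.
- capacity: CHECK does not forbid NULL (a CHECK constraint passes when its expression is NULL) → nullable.
- condition: CHECK does not forbid NULL (a CHECK constraint passes when its expression is NULL) → nullable.
- fee: part of the PRIMARY KEY, which implies NOT NULL → not nullable.
- genre_id: CHECK does not forbid NULL (a CHECK constraint passes when its expression is NULL) → nullable.

capacity, condition, genre_id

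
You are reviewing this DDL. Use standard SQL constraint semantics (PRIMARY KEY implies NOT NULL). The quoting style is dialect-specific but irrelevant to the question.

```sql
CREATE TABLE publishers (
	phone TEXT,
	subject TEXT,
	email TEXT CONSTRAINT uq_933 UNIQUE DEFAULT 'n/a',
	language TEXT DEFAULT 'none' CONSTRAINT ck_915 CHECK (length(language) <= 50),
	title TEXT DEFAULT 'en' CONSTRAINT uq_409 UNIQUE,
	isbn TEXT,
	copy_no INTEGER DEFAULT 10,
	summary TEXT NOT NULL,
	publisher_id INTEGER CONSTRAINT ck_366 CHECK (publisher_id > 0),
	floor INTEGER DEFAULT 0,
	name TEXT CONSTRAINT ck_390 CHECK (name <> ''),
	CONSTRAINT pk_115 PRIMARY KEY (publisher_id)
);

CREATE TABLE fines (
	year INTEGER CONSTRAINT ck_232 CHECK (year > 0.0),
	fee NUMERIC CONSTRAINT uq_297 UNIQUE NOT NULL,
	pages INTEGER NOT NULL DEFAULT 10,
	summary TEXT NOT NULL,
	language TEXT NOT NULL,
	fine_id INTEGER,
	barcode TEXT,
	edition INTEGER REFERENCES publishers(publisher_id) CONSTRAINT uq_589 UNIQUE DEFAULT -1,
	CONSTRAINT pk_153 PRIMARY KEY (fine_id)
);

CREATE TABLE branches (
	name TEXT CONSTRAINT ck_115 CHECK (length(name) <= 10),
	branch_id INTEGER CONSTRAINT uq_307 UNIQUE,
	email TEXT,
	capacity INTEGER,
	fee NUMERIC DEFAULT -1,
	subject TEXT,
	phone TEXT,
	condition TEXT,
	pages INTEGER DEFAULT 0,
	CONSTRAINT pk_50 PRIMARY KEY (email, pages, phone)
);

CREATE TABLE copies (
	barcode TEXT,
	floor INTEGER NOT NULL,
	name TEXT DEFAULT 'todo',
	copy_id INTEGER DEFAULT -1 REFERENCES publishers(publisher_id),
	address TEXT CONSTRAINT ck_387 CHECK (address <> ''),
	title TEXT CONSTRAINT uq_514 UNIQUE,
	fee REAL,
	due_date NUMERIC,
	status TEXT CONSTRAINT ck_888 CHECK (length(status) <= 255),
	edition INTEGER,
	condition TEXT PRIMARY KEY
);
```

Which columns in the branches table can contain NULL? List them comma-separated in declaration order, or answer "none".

- name: CHECK does not forbid NULL (a CHECK constraint passes when its expression is NULL) → nullable.
- branch_id: UNIQUE does not imply NOT NULL → nullable.
- email: part of the PRIMARY KEY, which implies NOT NULL → not nullable.
- capacity: no NOT NULL constraint applies → nullable.
- fee: DEFAULT only fills an omitted column; an explicit NULL is still allowed → nullable.
- subject: no NOT NULL constraint applies → nullable.
- phone: part of the PRIMARY KEY, which implies NOT NULL → not nullable.
- condition: no NOT NULL constraint applies → nullable.
- pages: part of the PRIMARY KEY, which implies NOT NULL → not nullable.

name, branch_id, capacity, fee, subject, condition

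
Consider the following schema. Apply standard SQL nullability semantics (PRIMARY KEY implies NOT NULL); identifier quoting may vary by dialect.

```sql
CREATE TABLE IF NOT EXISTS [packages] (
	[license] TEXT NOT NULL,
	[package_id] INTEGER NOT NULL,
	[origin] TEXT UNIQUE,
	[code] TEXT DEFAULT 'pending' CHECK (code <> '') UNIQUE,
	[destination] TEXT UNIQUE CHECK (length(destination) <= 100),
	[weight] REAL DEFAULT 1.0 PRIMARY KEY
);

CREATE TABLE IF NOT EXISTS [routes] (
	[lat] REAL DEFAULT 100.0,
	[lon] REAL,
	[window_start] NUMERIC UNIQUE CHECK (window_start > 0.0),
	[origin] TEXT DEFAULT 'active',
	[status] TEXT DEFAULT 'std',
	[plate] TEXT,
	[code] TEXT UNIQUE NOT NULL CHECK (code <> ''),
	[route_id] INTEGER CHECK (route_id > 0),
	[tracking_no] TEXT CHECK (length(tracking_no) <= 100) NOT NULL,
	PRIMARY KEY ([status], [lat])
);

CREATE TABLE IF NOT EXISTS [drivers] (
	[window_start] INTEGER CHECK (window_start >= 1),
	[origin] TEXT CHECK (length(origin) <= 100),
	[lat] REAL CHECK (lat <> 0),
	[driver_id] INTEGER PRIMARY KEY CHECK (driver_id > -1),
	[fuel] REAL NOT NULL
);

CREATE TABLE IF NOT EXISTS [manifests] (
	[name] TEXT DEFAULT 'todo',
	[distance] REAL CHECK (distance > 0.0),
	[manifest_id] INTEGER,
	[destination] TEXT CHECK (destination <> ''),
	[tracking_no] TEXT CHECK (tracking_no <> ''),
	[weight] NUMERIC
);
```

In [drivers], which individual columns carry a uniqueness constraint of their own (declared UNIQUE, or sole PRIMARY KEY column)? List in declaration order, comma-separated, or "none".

driver_id

- window_start: no UNIQUE or single-column PK constraint.
- origin: no UNIQUE or single-column PK constraint.
- lat: no UNIQUE or single-column PK constraint.
- driver_id: single-column PRIMARY KEY → unique.
- fuel: no UNIQUE or single-column PK constraint.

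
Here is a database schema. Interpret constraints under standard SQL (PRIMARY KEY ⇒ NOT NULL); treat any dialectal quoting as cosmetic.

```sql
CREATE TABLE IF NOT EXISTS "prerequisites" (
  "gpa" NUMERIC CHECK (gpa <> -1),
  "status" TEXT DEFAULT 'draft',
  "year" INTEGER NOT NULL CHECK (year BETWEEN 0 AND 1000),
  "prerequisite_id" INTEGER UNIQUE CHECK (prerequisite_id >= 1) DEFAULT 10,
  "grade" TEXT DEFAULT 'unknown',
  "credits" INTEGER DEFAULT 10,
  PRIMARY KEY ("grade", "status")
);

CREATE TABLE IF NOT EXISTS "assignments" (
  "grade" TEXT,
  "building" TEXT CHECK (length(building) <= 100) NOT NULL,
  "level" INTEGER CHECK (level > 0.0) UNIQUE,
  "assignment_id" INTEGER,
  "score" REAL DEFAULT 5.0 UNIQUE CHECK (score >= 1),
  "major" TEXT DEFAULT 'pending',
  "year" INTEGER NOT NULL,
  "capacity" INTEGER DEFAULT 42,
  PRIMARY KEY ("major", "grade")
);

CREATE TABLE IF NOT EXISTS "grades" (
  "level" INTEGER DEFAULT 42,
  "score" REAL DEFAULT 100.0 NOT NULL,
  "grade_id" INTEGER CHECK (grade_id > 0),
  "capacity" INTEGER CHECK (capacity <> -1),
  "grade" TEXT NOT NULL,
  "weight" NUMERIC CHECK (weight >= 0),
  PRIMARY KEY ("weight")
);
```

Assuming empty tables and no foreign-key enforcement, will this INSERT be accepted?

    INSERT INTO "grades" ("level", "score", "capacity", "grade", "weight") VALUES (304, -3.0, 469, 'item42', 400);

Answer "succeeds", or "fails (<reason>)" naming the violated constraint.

NOT NULL columns: grade is supplied; score is supplied; weight is supplied.
CHECK constraints: 469 satisfies (capacity <> -1); 400 satisfies (weight >= 0).
No constraint is violated.

succeeds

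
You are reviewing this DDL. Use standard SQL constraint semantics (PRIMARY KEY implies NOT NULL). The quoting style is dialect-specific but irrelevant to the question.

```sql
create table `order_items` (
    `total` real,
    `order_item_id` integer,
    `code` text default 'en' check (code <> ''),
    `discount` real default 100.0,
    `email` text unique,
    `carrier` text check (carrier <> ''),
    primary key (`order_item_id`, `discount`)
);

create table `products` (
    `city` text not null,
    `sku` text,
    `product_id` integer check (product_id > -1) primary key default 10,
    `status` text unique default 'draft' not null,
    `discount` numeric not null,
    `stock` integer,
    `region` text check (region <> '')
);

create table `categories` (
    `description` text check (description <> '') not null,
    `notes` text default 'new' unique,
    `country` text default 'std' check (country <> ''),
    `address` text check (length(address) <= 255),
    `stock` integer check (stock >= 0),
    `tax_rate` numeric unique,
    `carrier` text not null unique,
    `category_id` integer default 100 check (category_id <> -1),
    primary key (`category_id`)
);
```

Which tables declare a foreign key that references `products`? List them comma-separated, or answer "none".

No REFERENCES clause anywhere in the schema names products.

none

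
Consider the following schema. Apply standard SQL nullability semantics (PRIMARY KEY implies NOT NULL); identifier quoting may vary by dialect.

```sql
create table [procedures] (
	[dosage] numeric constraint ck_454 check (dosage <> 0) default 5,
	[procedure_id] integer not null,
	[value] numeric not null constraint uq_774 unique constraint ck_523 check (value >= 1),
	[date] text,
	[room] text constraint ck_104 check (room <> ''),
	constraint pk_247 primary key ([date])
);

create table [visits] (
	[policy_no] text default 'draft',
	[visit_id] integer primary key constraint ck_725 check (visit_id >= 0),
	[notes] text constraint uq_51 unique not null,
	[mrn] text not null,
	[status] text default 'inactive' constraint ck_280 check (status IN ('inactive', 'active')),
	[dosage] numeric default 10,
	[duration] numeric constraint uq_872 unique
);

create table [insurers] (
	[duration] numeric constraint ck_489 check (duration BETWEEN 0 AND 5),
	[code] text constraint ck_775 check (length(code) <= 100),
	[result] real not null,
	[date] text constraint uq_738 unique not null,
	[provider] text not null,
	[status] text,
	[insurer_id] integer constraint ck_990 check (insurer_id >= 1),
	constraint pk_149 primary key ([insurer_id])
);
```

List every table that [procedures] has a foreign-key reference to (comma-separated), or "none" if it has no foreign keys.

none

No column in procedures has a REFERENCES clause.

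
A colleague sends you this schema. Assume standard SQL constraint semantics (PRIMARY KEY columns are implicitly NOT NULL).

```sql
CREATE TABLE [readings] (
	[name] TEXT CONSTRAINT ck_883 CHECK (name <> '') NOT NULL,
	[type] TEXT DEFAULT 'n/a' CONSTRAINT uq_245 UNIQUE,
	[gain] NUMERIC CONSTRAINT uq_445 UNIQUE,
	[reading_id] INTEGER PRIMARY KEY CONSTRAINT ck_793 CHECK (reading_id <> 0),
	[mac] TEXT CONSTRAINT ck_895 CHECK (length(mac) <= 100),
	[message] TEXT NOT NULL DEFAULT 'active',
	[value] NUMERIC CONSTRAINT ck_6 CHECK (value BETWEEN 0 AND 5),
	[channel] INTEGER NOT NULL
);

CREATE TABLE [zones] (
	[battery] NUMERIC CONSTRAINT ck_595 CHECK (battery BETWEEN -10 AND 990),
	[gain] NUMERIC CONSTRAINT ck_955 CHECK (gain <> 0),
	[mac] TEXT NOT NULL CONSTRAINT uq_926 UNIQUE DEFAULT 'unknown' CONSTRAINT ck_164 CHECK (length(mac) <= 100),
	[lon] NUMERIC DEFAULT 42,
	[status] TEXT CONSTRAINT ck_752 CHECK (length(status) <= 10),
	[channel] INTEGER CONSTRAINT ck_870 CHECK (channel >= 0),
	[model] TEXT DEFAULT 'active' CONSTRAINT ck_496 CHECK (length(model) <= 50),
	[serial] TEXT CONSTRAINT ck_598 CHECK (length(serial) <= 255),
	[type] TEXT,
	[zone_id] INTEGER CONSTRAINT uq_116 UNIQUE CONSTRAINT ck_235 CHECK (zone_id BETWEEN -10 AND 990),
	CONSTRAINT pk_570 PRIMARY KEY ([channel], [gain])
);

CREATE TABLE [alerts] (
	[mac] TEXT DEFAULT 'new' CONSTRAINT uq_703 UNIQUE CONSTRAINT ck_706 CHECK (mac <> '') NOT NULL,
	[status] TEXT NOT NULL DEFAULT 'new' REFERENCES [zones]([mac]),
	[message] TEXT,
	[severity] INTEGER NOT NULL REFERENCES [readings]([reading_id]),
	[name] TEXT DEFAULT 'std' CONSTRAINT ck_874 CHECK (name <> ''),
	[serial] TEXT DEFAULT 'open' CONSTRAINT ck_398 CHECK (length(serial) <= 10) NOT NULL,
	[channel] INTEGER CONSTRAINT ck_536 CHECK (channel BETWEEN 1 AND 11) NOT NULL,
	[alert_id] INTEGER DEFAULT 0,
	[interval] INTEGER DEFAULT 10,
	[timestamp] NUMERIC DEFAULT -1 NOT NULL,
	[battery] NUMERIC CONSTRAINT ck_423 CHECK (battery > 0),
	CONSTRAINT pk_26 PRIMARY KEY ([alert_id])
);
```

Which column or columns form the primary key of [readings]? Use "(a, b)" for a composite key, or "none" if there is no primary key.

reading_id is declared PRIMARY KEY inline on the column.

reading_id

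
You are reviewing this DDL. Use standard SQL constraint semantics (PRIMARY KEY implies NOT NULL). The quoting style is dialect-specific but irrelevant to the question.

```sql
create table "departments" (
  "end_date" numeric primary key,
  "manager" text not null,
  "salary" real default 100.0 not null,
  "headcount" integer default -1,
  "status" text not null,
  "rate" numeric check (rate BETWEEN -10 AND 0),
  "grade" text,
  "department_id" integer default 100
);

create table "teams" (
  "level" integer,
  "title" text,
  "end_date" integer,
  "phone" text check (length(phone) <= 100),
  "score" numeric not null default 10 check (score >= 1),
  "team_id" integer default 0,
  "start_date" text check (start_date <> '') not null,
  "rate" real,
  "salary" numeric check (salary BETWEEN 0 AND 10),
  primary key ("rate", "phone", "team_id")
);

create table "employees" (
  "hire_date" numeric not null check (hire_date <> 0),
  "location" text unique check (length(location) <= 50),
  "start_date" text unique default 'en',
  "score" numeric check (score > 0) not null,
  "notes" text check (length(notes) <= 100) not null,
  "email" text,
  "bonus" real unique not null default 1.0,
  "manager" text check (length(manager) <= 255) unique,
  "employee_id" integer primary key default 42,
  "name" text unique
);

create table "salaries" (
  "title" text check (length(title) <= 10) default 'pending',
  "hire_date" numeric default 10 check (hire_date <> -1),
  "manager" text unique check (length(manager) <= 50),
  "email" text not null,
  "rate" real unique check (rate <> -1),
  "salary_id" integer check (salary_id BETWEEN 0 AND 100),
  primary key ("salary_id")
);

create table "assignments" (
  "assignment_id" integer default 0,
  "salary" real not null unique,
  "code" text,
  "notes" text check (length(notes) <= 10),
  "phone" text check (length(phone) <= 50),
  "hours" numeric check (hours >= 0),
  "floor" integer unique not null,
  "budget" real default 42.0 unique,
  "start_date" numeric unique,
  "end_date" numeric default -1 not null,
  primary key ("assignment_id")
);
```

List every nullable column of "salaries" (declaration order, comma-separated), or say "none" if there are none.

title, hire_date, manager, rate

- title: CHECK does not forbid NULL (a CHECK constraint passes when its expression is NULL) → nullable.
- hire_date: CHECK does not forbid NULL (a CHECK constraint passes when its expression is NULL) → nullable.
- manager: CHECK does not forbid NULL (a CHECK constraint passes when its expression is NULL) → nullable.
- email: declared NOT NULL → not nullable.
- rate: CHECK does not forbid NULL (a CHECK constraint passes when its expression is NULL) → nullable.
- salary_id: part of the PRIMARY KEY, which implies NOT NULL → not nullable.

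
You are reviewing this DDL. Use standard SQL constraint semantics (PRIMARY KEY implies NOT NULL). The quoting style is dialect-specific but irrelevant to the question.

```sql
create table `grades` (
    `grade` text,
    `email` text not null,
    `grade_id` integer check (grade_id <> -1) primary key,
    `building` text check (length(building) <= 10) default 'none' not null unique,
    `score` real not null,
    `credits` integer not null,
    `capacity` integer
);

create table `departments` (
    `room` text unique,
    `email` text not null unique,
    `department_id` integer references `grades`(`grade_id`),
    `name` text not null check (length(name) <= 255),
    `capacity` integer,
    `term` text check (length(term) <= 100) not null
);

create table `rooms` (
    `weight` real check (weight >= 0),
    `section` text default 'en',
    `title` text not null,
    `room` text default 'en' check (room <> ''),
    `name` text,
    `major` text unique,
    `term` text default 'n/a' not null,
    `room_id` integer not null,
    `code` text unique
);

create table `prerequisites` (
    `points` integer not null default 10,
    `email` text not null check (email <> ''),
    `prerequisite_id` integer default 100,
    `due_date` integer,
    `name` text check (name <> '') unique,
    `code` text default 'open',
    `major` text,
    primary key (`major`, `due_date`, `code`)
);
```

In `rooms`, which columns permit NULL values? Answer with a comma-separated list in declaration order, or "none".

weight, section, room, name, major, code

- weight: CHECK does not forbid NULL (a CHECK constraint passes when its expression is NULL) → nullable.
- section: DEFAULT only fills an omitted column; an explicit NULL is still allowed → nullable.
- title: declared NOT NULL → not nullable.
- room: CHECK does not forbid NULL (a CHECK constraint passes when its expression is NULL) → nullable.
- name: no NOT NULL constraint applies → nullable.
- major: UNIQUE does not imply NOT NULL → nullable.
- term: declared NOT NULL → not nullable.
- room_id: declared NOT NULL → not nullable.
- code: UNIQUE does not imply NOT NULL → nullable.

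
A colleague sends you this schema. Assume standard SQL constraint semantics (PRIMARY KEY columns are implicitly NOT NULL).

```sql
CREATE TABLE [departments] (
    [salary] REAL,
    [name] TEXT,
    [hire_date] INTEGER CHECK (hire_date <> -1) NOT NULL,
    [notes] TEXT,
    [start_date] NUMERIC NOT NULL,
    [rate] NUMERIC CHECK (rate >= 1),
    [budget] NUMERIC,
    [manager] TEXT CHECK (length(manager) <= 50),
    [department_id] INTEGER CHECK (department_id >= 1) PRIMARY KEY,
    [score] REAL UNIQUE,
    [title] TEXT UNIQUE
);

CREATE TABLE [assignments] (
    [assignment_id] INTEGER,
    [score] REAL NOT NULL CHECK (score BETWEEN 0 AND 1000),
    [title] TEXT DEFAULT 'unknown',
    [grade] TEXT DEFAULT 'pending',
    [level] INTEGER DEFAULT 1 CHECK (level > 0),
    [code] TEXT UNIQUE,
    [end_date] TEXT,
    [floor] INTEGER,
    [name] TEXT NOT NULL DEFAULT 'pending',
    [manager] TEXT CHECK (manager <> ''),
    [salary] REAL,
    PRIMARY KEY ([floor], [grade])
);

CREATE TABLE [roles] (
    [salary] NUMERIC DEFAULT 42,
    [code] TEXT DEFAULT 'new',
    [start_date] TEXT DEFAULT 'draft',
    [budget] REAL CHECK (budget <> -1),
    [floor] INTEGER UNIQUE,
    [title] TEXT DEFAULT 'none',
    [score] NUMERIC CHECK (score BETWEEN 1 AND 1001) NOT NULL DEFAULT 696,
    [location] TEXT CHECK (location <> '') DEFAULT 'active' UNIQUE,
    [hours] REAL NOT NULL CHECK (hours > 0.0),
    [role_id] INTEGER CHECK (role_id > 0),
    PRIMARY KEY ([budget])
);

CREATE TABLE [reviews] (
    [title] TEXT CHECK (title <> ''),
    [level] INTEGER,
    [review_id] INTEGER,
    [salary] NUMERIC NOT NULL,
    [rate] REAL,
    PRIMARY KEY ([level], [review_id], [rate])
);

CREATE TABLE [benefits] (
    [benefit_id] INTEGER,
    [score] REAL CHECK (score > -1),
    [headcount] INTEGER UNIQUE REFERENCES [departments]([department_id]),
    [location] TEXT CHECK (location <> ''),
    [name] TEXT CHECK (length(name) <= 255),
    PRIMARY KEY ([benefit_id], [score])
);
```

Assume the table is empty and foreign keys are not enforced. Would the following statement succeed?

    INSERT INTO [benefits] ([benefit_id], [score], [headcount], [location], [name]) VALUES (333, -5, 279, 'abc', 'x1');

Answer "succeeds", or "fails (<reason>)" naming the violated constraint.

The value -5 for score violates CHECK (score > -1).

fails (CHECK on score)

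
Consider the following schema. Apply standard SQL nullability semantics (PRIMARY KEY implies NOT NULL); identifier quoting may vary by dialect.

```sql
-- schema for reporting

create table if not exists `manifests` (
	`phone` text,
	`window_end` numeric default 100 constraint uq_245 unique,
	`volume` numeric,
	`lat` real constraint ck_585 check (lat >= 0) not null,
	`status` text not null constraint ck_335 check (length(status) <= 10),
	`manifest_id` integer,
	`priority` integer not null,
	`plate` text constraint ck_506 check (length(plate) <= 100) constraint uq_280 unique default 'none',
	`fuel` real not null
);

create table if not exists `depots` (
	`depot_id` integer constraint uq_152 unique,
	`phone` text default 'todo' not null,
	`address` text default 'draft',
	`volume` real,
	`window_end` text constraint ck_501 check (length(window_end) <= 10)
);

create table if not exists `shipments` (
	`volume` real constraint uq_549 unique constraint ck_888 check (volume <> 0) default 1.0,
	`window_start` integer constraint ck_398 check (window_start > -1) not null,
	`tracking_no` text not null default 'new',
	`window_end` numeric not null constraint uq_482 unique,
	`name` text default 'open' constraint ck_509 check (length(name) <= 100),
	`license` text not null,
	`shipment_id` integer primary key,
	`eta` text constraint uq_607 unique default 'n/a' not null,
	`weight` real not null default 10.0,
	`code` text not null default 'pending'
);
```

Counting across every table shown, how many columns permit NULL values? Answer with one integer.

11

manifests: 5 nullable (phone, window_end, volume, manifest_id, plate — PK none and explicit NOT NULL columns excluded).
depots: 4 nullable (depot_id, address, volume, window_end — PK none and explicit NOT NULL columns excluded).
shipments: 2 nullable (volume, name — PK (shipment_id) and explicit NOT NULL columns excluded).
Total: 5 + 4 + 2 = 11.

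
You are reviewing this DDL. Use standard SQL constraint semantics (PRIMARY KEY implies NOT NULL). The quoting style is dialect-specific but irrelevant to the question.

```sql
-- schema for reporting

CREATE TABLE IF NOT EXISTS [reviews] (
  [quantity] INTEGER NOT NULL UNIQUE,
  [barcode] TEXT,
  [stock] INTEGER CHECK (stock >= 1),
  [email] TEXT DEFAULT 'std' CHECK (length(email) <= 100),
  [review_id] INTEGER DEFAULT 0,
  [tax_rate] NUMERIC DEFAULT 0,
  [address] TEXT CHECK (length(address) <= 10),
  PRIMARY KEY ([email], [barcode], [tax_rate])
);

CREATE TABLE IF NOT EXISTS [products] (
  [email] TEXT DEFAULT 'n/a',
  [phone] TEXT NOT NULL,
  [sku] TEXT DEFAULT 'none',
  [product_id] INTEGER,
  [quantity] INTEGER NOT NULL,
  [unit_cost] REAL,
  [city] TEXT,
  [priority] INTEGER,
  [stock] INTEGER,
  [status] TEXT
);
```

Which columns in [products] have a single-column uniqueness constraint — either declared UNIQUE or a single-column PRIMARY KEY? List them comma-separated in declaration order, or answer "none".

- email: no UNIQUE or single-column PK constraint.
- phone: no UNIQUE or single-column PK constraint.
- sku: no UNIQUE or single-column PK constraint.
- product_id: no UNIQUE or single-column PK constraint.
- quantity: no UNIQUE or single-column PK constraint.
- unit_cost: no UNIQUE or single-column PK constraint.
- city: no UNIQUE or single-column PK constraint.
- priority: no UNIQUE or single-column PK constraint.
- stock: no UNIQUE or single-column PK constraint.
- status: no UNIQUE or single-column PK constraint.

none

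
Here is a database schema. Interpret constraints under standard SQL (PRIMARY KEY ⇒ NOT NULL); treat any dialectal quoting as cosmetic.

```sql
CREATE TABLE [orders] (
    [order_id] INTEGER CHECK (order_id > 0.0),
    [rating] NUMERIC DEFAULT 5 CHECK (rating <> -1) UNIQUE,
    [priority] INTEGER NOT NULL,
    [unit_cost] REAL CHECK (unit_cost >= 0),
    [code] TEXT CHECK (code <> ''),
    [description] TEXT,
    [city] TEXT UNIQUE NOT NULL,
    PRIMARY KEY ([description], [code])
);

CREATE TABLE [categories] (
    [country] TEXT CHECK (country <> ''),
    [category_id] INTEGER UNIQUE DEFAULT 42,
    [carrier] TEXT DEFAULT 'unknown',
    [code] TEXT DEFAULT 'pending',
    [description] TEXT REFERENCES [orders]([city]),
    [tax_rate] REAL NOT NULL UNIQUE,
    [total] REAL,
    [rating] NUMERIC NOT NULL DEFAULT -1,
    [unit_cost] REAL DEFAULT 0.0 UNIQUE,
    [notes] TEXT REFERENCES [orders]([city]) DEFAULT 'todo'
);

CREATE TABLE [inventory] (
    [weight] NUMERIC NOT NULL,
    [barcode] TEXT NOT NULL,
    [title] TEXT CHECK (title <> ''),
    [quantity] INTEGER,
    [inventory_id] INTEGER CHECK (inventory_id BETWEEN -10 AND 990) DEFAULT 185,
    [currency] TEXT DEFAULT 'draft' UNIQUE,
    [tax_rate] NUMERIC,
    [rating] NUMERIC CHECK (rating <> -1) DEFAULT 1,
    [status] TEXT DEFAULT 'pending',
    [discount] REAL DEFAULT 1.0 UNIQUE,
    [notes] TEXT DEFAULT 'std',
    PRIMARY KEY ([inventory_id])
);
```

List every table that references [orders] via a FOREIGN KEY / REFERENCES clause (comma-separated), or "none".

categories

- categories.description references orders(city).
- categories.notes references orders(city).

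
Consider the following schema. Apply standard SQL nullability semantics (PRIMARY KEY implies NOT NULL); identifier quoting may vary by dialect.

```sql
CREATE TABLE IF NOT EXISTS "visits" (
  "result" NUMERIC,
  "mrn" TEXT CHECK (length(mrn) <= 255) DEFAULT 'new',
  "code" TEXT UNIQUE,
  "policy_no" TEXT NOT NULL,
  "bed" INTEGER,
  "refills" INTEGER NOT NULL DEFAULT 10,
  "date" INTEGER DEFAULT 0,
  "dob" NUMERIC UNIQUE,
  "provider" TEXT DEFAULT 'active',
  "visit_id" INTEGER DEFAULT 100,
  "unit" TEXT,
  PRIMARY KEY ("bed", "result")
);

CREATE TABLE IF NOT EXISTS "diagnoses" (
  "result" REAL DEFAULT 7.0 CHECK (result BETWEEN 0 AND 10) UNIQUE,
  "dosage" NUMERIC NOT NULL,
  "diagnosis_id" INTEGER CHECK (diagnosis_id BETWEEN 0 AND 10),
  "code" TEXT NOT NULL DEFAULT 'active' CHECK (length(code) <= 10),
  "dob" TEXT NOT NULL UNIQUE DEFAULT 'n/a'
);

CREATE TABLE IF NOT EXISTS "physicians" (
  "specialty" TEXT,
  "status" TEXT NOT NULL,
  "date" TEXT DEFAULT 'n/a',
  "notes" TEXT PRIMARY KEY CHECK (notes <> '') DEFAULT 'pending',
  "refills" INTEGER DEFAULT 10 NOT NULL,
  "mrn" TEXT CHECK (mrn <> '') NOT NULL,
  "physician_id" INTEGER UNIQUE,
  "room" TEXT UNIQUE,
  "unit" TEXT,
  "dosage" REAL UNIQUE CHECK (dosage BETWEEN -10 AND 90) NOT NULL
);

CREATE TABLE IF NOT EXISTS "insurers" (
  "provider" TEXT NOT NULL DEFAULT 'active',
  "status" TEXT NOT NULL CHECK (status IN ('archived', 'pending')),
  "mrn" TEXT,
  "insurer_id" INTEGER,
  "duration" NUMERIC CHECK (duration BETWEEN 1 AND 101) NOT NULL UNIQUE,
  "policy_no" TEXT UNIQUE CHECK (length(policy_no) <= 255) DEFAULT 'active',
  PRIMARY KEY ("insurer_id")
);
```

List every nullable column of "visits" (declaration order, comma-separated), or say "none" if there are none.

mrn, code, date, dob, provider, visit_id, unit

- result: part of the PRIMARY KEY, which implies NOT NULL → not nullable.
- mrn: CHECK does not forbid NULL (a CHECK constraint passes when its expression is NULL) → nullable.
- code: UNIQUE does not imply NOT NULL → nullable.
- policy_no: declared NOT NULL → not nullable.
- bed: part of the PRIMARY KEY, which implies NOT NULL → not nullable.
- refills: declared NOT NULL → not nullable.
- date: DEFAULT only fills an omitted column; an explicit NULL is still allowed → nullable.
- dob: UNIQUE does not imply NOT NULL → nullable.
- provider: DEFAULT only fills an omitted column; an explicit NULL is still allowed → nullable.
- visit_id: DEFAULT only fills an omitted column; an explicit NULL is still allowed → nullable.
- unit: no NOT NULL constraint applies → nullable.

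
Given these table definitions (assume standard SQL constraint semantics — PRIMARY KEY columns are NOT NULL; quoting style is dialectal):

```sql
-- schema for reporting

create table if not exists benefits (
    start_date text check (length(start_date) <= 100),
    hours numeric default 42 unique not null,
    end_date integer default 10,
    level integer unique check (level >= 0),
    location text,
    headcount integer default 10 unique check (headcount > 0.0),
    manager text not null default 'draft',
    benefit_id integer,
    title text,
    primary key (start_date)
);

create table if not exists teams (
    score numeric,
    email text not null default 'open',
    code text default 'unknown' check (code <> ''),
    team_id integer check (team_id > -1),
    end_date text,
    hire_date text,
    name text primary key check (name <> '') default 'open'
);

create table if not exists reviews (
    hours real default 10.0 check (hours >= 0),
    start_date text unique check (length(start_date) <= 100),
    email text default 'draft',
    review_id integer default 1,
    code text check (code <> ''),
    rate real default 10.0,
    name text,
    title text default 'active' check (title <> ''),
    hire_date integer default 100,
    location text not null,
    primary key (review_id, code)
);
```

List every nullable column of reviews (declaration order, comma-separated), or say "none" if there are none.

hours, start_date, email, rate, name, title, hire_date

- hours: CHECK does not forbid NULL (a CHECK constraint passes when its expression is NULL) → nullable.
- start_date: CHECK does not forbid NULL (a CHECK constraint passes when its expression is NULL) → nullable.
- email: DEFAULT only fills an omitted column; an explicit NULL is still allowed → nullable.
- review_id: part of the PRIMARY KEY, which implies NOT NULL → not nullable.
- code: part of the PRIMARY KEY, which implies NOT NULL → not nullable.
- rate: DEFAULT only fills an omitted column; an explicit NULL is still allowed → nullable.
- name: no NOT NULL constraint applies → nullable.
- title: CHECK does not forbid NULL (a CHECK constraint passes when its expression is NULL) → nullable.
- hire_date: DEFAULT only fills an omitted column; an explicit NULL is still allowed → nullable.
- location: declared NOT NULL → not nullable.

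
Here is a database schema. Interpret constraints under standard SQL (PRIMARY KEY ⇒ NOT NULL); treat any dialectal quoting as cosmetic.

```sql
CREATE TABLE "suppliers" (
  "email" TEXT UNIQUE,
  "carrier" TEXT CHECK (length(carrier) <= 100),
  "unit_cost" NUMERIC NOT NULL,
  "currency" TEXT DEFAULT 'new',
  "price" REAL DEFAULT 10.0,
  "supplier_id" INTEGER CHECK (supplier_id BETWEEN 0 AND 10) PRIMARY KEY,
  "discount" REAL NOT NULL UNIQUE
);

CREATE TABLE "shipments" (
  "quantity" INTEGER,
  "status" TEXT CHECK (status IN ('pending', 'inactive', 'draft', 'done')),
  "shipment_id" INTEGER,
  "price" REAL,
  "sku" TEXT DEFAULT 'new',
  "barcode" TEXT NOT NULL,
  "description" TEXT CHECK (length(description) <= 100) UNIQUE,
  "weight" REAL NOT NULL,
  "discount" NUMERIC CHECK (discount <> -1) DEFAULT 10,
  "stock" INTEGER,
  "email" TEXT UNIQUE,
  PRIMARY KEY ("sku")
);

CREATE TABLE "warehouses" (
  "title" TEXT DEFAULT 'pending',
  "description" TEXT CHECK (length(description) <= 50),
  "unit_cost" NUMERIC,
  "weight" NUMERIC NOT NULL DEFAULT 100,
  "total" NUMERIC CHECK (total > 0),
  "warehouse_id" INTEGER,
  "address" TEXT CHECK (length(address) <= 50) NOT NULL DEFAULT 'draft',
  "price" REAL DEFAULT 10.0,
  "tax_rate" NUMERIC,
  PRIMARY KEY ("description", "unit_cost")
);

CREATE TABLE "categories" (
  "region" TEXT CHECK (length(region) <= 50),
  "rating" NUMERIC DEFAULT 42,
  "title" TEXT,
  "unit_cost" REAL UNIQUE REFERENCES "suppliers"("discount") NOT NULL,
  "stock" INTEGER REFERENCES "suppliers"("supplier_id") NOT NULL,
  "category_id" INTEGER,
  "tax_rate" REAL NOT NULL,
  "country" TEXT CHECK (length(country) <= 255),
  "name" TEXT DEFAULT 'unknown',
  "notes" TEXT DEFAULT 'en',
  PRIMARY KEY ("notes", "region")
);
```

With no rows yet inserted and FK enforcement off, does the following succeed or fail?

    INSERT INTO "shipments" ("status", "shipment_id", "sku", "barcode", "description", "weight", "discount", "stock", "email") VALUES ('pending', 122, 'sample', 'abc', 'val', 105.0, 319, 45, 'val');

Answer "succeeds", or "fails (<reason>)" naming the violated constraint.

succeeds

NOT NULL columns: barcode is supplied; sku is supplied; weight is supplied.
CHECK constraints: 'pending' satisfies (status IN ('pending', 'inactive', 'draft', 'done')); 'val' satisfies (length(description) <= 100); 319 satisfies (discount <> -1).
No constraint is violated.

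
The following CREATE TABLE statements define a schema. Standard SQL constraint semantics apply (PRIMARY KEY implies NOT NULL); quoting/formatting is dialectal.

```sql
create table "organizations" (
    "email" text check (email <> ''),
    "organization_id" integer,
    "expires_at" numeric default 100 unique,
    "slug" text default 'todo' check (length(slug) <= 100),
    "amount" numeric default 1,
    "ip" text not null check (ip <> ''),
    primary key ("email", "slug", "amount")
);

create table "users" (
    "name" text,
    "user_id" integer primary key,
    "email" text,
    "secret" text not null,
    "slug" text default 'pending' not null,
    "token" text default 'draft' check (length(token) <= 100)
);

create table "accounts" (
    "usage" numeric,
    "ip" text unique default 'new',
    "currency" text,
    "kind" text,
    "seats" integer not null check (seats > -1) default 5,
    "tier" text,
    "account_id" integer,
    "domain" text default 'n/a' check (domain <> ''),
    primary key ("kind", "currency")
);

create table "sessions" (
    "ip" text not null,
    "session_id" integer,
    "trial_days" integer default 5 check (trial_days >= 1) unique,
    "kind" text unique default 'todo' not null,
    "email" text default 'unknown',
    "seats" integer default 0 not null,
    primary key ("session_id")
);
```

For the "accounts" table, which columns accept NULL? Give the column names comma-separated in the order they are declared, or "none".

- usage: no NOT NULL constraint applies → nullable.
- ip: UNIQUE does not imply NOT NULL → nullable.
- currency: part of the PRIMARY KEY, which implies NOT NULL → not nullable.
- kind: part of the PRIMARY KEY, which implies NOT NULL → not nullable.
- seats: declared NOT NULL → not nullable.
- tier: no NOT NULL constraint applies → nullable.
- account_id: no NOT NULL constraint applies → nullable.
- domain: CHECK does not forbid NULL (a CHECK constraint passes when its expression is NULL) → nullable.

usage, ip, tier, account_id, domain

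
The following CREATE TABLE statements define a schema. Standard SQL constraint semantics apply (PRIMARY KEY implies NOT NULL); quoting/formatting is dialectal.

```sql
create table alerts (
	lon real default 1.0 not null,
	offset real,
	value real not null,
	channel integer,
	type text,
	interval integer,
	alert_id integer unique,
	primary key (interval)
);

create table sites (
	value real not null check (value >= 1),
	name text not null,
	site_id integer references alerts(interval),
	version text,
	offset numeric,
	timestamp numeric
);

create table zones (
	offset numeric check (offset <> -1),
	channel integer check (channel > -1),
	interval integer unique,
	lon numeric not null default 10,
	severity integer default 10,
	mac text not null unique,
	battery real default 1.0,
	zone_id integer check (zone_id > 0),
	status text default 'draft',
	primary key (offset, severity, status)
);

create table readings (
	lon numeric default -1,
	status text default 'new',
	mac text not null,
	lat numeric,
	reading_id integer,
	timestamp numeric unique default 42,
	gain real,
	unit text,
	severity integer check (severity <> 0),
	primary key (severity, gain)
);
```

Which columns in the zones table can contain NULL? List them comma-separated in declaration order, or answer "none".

channel, interval, battery, zone_id

- offset: part of the PRIMARY KEY, which implies NOT NULL → not nullable.
- channel: CHECK does not forbid NULL (a CHECK constraint passes when its expression is NULL) → nullable.
- interval: UNIQUE does not imply NOT NULL → nullable.
- lon: declared NOT NULL → not nullable.
- severity: part of the PRIMARY KEY, which implies NOT NULL → not nullable.
- mac: declared NOT NULL → not nullable.
- battery: DEFAULT only fills an omitted column; an explicit NULL is still allowed → nullable.
- zone_id: CHECK does not forbid NULL (a CHECK constraint passes when its expression is NULL) → nullable.
- status: part of the PRIMARY KEY, which implies NOT NULL → not nullable.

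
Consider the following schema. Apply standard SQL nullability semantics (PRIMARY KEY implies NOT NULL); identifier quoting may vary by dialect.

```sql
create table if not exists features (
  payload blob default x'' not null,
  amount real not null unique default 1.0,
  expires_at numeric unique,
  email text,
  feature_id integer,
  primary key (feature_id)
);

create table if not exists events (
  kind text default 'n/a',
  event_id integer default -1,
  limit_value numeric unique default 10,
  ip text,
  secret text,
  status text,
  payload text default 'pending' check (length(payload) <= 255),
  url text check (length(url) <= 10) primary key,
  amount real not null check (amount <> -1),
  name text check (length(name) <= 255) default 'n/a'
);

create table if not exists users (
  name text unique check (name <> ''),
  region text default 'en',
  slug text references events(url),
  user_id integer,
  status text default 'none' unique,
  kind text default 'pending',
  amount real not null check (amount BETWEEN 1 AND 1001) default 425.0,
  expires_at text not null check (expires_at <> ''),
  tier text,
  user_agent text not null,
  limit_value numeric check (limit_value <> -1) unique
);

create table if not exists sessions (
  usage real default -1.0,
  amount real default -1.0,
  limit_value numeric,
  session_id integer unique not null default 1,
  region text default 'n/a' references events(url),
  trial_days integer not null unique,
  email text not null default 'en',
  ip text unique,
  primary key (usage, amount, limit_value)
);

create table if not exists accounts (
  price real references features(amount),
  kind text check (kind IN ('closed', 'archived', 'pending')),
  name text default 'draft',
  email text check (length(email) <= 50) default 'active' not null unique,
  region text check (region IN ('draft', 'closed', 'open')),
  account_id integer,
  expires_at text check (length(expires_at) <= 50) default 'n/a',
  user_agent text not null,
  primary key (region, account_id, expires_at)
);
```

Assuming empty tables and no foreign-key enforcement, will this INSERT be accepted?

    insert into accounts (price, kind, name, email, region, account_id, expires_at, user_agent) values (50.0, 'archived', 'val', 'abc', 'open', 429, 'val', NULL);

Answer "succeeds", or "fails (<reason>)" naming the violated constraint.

fails (NOT NULL on user_agent)

user_agent is explicitly set to NULL, but user_agent is declared NOT NULL.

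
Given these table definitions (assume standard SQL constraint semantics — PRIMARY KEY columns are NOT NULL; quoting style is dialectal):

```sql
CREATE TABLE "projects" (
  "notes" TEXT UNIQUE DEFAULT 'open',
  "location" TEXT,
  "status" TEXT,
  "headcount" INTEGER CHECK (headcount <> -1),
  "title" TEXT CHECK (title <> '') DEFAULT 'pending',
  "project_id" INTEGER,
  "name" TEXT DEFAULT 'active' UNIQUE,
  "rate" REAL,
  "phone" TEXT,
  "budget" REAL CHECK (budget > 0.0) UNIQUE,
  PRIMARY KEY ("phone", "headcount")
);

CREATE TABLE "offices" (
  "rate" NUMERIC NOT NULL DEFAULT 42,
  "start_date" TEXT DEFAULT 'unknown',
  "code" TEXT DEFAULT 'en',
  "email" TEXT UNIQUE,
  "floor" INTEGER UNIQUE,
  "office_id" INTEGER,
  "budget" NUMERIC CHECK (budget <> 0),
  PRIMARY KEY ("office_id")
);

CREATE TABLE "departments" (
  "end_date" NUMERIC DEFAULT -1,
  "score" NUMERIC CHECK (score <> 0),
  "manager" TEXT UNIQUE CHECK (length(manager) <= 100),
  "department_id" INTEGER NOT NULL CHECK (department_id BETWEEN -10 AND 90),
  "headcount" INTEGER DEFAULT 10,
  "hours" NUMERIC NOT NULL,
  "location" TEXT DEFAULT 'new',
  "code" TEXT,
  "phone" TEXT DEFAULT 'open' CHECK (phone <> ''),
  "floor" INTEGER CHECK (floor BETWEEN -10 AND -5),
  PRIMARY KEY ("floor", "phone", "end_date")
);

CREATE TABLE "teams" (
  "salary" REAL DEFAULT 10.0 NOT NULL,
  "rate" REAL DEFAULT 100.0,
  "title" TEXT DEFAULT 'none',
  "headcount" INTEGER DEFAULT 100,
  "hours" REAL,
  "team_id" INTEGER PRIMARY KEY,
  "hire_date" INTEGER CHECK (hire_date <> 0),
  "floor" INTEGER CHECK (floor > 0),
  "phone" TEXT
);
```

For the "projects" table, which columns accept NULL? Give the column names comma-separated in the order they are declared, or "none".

- notes: UNIQUE does not imply NOT NULL → nullable.
- location: no NOT NULL constraint applies → nullable.
- status: no NOT NULL constraint applies → nullable.
- headcount: part of the PRIMARY KEY, which implies NOT NULL → not nullable.
- title: CHECK does not forbid NULL (a CHECK constraint passes when its expression is NULL) → nullable.
- project_id: no NOT NULL constraint applies → nullable.
- name: UNIQUE does not imply NOT NULL → nullable.
- rate: no NOT NULL constraint applies → nullable.
- phone: part of the PRIMARY KEY, which implies NOT NULL → not nullable.
- budget: CHECK does not forbid NULL (a CHECK constraint passes when its expression is NULL) → nullable.

notes, location, status, title, project_id, name, rate, budget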